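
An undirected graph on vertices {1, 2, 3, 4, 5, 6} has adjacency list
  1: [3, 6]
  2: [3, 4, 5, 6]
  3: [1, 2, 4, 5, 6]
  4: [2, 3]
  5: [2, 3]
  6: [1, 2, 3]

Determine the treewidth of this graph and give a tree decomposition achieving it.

Each bag holds 3 vertices, so the decomposition has width 2, which upper-bounds the treewidth. For the lower bound, the 3 vertices {1, 3, 6} are pairwise adjacent, and any tree decomposition puts a clique entirely inside one bag — forcing width ≥ 2. Therefore the treewidth is 2.

Treewidth 2.
Bags: B1 = {2, 3, 6}  B2 = {2, 3, 5}  B3 = {2, 3, 4}  B4 = {1, 3, 6}
Tree: B1–B2, B2–B3, B1–B4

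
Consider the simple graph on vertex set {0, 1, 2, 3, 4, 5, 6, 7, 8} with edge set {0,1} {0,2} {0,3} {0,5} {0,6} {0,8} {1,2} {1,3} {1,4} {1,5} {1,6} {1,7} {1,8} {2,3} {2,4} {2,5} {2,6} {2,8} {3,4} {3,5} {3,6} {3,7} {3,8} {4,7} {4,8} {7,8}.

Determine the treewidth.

A width-4 tree decomposition is:
Bags: B1 = {0, 1, 2, 3, 8}  B2 = {1, 2, 3, 4, 8}  B3 = {1, 3, 4, 7, 8}  B4 = {0, 1, 2, 3, 5}  B5 = {0, 1, 2, 3, 6}
Tree: B1–B2, B2–B3, B1–B4, B4–B5
Every bag has size at most 5, so the width is 5 − 1 = 4 and tw(G) ≤ 4. For the lower bound, the 5 vertices {0, 1, 2, 3, 8} are pairwise adjacent, and any tree decomposition puts a clique entirely inside one bag — forcing width ≥ 4. Hence tw(G) = 4 exactly.

4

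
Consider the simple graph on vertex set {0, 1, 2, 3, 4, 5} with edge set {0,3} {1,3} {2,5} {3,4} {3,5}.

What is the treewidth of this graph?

A width-1 tree decomposition is:
Bags: B1 = {0, 3}  B2 = {3, 4}  B3 = {3, 5}  B4 = {2, 5}  B5 = {1, 3}
Tree: B1–B2, B2–B3, B3–B4, B3–B5
The largest bag has 2 vertices, giving width 1; this decomposition certifies tw(G) ≤ 1. G has an edge, so its treewidth is at least 1. Therefore the treewidth is 1.

1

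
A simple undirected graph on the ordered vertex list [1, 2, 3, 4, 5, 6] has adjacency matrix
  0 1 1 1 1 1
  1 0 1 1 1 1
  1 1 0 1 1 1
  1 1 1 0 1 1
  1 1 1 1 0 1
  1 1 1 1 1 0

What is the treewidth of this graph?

A width-5 tree decomposition is:
Bags: B1 = {1, 2, 3, 4, 5, 6}
Tree: (single bag)
With just one bag of size 6, the width is 6 − 1 = 5, so tw(G) ≤ 5. On the other hand G contains the 6-clique {1, 2, 3, 4, 5, 6}. A clique must lie in a single bag of any decomposition, so no decomposition can have width below 5. Therefore the treewidth is 5.

5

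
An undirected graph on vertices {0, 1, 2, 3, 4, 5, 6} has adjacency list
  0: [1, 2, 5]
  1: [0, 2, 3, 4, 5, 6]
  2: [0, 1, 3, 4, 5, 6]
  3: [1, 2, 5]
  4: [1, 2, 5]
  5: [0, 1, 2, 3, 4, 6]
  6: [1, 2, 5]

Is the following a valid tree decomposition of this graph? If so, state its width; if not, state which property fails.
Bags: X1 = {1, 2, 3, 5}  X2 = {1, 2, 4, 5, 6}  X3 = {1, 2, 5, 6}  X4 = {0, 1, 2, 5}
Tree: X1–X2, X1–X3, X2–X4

No — bags containing vertex 6 are not connected in the tree.

A tree decomposition must satisfy three properties: every vertex lies in some bag; for every edge, both endpoints lie together in some bag; and for every vertex, the bags containing it form a connected subtree. Here bags containing vertex 6 are not connected in the tree, so the decomposition is invalid.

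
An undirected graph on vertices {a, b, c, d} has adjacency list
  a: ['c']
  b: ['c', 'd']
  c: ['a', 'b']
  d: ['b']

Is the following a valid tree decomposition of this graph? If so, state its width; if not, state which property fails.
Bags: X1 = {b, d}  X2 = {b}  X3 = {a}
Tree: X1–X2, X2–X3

A tree decomposition must satisfy three properties: every vertex lies in some bag; for every edge, both endpoints lie together in some bag; and for every vertex, the bags containing it form a connected subtree. Here vertex c appears in no bag, so the decomposition is invalid.

No — vertex c appears in no bag.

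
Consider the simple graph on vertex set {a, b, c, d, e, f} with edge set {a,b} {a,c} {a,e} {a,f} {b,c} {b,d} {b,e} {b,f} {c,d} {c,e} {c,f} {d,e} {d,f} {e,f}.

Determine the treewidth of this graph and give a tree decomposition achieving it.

The largest bag has 5 vertices, giving width 4; this decomposition certifies tw(G) ≤ 4. For the lower bound, the 5 vertices {b, c, d, e, f} are pairwise adjacent, and any tree decomposition puts a clique entirely inside one bag — forcing width ≥ 4. Therefore the treewidth is 4.

Treewidth 4.
Bags: B1 = {a, b, c, e, f}  B2 = {b, c, d, e, f}
Tree: B1–B2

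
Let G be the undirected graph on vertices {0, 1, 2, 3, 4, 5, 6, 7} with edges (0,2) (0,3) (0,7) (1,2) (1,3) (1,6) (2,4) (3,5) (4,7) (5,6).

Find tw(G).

2

A width-2 tree decomposition is:
Bags: B1 = {2, 4, 7}  B2 = {0, 2, 7}  B3 = {0, 1, 2}  B4 = {0, 1, 3}  B5 = {1, 3, 6}  B6 = {3, 5, 6}
Tree: B1–B2, B2–B3, B3–B4, B4–B5, B5–B6
Each bag holds 3 vertices, so the decomposition has width 2, which upper-bounds the treewidth. The edges 4–7–0–2–4 form a cycle, so G is not a tree and its treewidth is at least 2. Hence tw(G) = 2 exactly.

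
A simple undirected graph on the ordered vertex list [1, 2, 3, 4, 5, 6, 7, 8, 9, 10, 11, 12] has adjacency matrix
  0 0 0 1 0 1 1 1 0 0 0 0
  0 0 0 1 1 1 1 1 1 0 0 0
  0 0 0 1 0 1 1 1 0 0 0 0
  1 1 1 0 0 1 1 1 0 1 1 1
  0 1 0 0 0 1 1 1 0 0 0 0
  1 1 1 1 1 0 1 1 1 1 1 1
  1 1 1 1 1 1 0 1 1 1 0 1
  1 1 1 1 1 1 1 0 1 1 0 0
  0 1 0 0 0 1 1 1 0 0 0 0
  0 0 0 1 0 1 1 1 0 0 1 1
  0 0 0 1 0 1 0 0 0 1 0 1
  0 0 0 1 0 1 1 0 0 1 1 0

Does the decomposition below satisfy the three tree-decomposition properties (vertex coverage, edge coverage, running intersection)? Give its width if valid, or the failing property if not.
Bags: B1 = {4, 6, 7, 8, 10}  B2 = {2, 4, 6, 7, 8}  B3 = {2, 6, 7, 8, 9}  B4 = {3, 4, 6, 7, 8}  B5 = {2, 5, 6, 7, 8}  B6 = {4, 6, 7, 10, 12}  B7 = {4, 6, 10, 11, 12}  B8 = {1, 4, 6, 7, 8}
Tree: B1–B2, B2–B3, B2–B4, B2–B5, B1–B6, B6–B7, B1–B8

Vertex coverage: the bags together contain {1, 2, 3, 4, 5, 6, 7, 8, 9, 10, 11, 12}, the full vertex set. Edge coverage: each edge of G has both endpoints in at least one bag. Running intersection: for every vertex, the bags containing it form a connected subtree. All three properties hold, so this is a valid tree decomposition of width max|bag| − 1 = 4, and hence tw(G) ≤ 4.

Yes; width 4.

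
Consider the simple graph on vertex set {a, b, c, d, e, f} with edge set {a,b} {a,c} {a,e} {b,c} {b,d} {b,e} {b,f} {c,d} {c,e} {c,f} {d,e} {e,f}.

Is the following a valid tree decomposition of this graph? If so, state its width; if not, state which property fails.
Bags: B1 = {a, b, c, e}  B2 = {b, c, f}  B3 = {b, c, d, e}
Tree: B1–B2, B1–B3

A tree decomposition must satisfy three properties: every vertex lies in some bag; for every edge, both endpoints lie together in some bag; and for every vertex, the bags containing it form a connected subtree. Here edge (e,f) lies in no bag, so the decomposition is invalid.

No — edge (e,f) lies in no bag.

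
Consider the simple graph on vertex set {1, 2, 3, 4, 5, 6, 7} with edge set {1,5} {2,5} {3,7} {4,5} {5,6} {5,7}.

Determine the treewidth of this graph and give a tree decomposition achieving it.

Each bag holds 2 vertices, so the decomposition has width 1, which upper-bounds the treewidth. Since G has at least one edge (e.g. 6–5), it is not an edgeless graph, so tw(G) ≥ 1. The upper and lower bounds meet at 1, so that is the treewidth.

Treewidth 1.
One such decomposition:
Bags: B1 = {5, 6}  B2 = {1, 5}  B3 = {4, 5}  B4 = {5, 7}  B5 = {3, 7}  B6 = {2, 5}
Tree: B1–B2, B2–B3, B3–B4, B4–B5, B1–B6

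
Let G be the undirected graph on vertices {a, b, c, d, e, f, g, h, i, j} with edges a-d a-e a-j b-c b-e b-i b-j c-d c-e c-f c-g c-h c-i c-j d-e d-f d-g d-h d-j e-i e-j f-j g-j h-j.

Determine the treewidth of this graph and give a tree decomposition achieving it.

Each bag holds 4 vertices, so the decomposition has width 3, which upper-bounds the treewidth. On the other hand G contains the 4-clique {c, d, g, j}. A clique must lie in a single bag of any decomposition, so no decomposition can have width below 3. Hence tw(G) = 3 exactly.

Treewidth 3.
One optimal decomposition is:
Bags: B1 = {c, d, e, j}  B2 = {a, d, e, j}  B3 = {c, d, f, j}  B4 = {b, c, e, j}  B5 = {c, d, h, j}  B6 = {c, d, g, j}  B7 = {b, c, e, i}
Tree: B1–B2, B1–B3, B1–B4, B1–B5, B3–B6, B4–B7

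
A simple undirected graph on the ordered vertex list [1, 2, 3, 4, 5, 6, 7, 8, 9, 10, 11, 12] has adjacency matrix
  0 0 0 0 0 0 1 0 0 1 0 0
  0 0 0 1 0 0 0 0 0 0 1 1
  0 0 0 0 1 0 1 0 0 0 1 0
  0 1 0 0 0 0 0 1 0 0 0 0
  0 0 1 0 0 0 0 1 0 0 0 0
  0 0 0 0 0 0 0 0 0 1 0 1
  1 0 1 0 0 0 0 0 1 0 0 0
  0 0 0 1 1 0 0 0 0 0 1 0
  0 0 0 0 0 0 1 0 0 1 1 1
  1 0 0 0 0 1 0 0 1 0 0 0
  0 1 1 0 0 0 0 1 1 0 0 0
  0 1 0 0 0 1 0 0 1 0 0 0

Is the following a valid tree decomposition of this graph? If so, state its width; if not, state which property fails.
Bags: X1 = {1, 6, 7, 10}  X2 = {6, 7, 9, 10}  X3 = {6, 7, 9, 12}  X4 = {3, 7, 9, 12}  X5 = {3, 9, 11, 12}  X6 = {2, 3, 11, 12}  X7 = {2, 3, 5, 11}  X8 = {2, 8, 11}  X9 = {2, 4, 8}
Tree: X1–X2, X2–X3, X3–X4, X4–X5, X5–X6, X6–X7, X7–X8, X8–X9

No — edge (5,8) lies in no bag.

A tree decomposition must satisfy three properties: every vertex lies in some bag; for every edge, both endpoints lie together in some bag; and for every vertex, the bags containing it form a connected subtree. Here edge (5,8) lies in no bag, so the decomposition is invalid.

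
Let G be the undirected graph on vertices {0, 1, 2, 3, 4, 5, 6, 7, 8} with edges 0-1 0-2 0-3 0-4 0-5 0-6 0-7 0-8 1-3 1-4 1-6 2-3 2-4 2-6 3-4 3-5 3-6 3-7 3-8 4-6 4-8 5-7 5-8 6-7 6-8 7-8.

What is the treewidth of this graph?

A width-4 tree decomposition is:
Bags: B1 = {0, 3, 6, 7, 8}  B2 = {0, 3, 4, 6, 8}  B3 = {0, 3, 5, 7, 8}  B4 = {0, 2, 3, 4, 6}  B5 = {0, 1, 3, 4, 6}
Tree: B1–B2, B1–B3, B2–B4, B2–B5
Each bag holds 5 vertices, so the decomposition has width 4, which upper-bounds the treewidth. Conversely, {0, 3, 5, 7, 8} is a clique of size 5, and the vertices of any clique must share a bag in every tree decomposition; so some bag has ≥ 5 vertices and tw(G) ≥ 4. Therefore the treewidth is 4.

4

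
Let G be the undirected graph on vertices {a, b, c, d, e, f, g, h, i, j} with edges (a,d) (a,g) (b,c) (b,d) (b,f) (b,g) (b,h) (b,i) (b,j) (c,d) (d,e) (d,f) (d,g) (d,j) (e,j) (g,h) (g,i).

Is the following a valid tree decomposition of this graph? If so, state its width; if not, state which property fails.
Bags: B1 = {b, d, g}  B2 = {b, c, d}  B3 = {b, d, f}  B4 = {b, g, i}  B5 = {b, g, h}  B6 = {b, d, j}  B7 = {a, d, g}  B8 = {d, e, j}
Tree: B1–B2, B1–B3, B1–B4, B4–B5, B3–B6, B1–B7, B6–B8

Checking the three conditions: (i) the bags cover all of {a, b, c, d, e, f, g, h, i, j}; (ii) for each edge, some bag contains both endpoints; (iii) the bags containing any fixed vertex form a subtree. All hold, so the decomposition is valid with width 3 − 1 = 2.

Yes; width 2.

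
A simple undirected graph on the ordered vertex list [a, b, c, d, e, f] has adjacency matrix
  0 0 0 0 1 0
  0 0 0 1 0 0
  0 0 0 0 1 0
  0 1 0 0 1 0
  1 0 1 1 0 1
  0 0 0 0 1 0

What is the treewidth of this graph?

A width-1 tree decomposition is:
Bags: B1 = {a, e}  B2 = {c, e}  B3 = {d, e}  B4 = {e, f}  B5 = {b, d}
Tree: B1–B2, B1–B3, B3–B4, B3–B5
Every bag has size at most 2, so the width is 2 − 1 = 1 and tw(G) ≤ 1. Any graph with an edge has treewidth ≥ 1, and G has the edge e–a. Therefore the treewidth is 1.

1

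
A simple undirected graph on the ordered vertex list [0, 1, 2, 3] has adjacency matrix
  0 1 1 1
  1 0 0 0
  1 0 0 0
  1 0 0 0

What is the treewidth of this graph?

1

A width-1 tree decomposition is:
Bags: B1 = {0, 1}  B2 = {0, 3}  B3 = {0, 2}
Tree: B1–B2, B2–B3
Each bag holds 2 vertices, so the decomposition has width 1, which upper-bounds the treewidth. Any graph with an edge has treewidth ≥ 1, and G has the edge 0–1. Hence tw(G) = 1 exactly.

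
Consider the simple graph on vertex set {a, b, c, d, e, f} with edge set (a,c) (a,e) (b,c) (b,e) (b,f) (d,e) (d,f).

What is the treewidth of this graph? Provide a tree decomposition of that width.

Treewidth 2.
One such decomposition:
Bags: B1 = {a, b, c}  B2 = {a, b, e}  B3 = {b, e, f}  B4 = {d, e, f}
Tree: B1–B2, B2–B3, B3–B4

Each bag holds 3 vertices, so the decomposition has width 2, which upper-bounds the treewidth. The edges c–a–e–b–c form a cycle, so G is not a tree and its treewidth is at least 2. The upper and lower bounds meet at 2, so that is the treewidth.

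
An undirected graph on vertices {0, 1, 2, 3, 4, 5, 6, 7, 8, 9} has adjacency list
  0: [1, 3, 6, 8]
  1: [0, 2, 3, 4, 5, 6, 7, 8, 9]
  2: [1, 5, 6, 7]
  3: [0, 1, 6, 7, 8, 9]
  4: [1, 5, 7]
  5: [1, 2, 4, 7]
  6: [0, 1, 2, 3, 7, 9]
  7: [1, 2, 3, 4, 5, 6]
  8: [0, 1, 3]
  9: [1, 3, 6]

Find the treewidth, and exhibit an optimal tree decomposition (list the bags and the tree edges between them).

Treewidth 3.
One optimal decomposition is:
Bags: B1 = {1, 2, 5, 7}  B2 = {1, 2, 6, 7}  B3 = {1, 4, 5, 7}  B4 = {1, 3, 6, 7}  B5 = {0, 1, 3, 6}  B6 = {1, 3, 6, 9}  B7 = {0, 1, 3, 8}
Tree: B1–B2, B1–B3, B2–B4, B4–B5, B4–B6, B5–B7

The largest bag has 4 vertices, giving width 3; this decomposition certifies tw(G) ≤ 3. Conversely, {1, 2, 5, 7} is a clique of size 4, and the vertices of any clique must share a bag in every tree decomposition; so some bag has ≥ 4 vertices and tw(G) ≥ 3. Hence tw(G) = 3 exactly.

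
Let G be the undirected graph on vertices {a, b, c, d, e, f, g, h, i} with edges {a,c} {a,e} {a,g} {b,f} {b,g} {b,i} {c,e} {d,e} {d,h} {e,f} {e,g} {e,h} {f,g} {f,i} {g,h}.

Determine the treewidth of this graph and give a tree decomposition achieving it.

Treewidth 2.
Bags: B1 = {e, f, g}  B2 = {a, e, g}  B3 = {e, g, h}  B4 = {a, c, e}  B5 = {b, f, g}  B6 = {b, f, i}  B7 = {d, e, h}
Tree: B1–B2, B2–B3, B2–B4, B1–B5, B5–B6, B3–B7

Each bag holds 3 vertices, so the decomposition has width 2, which upper-bounds the treewidth. On the other hand G contains the 3-clique {d, e, h}. A clique must lie in a single bag of any decomposition, so no decomposition can have width below 2. The upper and lower bounds meet at 2, so that is the treewidth.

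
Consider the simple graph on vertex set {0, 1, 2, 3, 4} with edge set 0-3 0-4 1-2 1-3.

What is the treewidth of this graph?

A width-1 tree decomposition is:
Bags: B1 = {0, 4}  B2 = {0, 3}  B3 = {1, 3}  B4 = {1, 2}
Tree: B1–B2, B2–B3, B3–B4
The largest bag has 2 vertices, giving width 1; this decomposition certifies tw(G) ≤ 1. G has an edge, so its treewidth is at least 1. Therefore the treewidth is 1.

1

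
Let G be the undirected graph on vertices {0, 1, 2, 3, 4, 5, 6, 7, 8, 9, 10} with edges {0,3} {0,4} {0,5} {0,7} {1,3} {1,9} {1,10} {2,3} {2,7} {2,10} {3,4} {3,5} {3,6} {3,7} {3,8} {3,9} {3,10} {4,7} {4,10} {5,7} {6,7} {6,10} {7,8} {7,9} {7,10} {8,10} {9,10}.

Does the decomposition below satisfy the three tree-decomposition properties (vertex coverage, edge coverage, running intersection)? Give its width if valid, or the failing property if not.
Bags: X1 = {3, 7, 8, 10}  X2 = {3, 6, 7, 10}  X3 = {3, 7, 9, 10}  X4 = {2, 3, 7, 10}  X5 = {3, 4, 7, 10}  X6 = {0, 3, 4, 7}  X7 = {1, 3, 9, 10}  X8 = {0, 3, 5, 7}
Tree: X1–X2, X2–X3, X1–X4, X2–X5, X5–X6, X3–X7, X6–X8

Yes; width 3.

Vertex coverage: the bags together contain {0, 1, 2, 3, 4, 5, 6, 7, 8, 9, 10}, the full vertex set. Edge coverage: each edge of G has both endpoints in at least one bag. Running intersection: for every vertex, the bags containing it form a connected subtree. All three properties hold, so this is a valid tree decomposition of width max|bag| − 1 = 3, and hence tw(G) ≤ 3.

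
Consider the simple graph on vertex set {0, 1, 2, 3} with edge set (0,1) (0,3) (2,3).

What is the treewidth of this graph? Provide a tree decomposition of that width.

Treewidth 1.
One optimal decomposition is:
Bags: B1 = {2, 3}  B2 = {0, 3}  B3 = {0, 1}
Tree: B1–B2, B2–B3

The largest bag has 2 vertices, giving width 1; this decomposition certifies tw(G) ≤ 1. Since G has at least one edge (e.g. 2–3), it is not an edgeless graph, so tw(G) ≥ 1. Hence tw(G) = 1 exactly.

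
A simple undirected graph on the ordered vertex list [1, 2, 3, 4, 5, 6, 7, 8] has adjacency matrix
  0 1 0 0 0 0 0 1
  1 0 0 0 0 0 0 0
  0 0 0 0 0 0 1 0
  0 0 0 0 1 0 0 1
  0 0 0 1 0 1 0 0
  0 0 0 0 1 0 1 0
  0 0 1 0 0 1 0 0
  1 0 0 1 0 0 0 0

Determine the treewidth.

A width-1 tree decomposition is:
Bags: B1 = {3, 7}  B2 = {6, 7}  B3 = {5, 6}  B4 = {4, 5}  B5 = {4, 8}  B6 = {1, 8}  B7 = {1, 2}
Tree: B1–B2, B2–B3, B3–B4, B4–B5, B5–B6, B6–B7
Each bag holds 2 vertices, so the decomposition has width 1, which upper-bounds the treewidth. Since G has at least one edge (e.g. 3–7), it is not an edgeless graph, so tw(G) ≥ 1. Combining the bounds, tw(G) = 1.

1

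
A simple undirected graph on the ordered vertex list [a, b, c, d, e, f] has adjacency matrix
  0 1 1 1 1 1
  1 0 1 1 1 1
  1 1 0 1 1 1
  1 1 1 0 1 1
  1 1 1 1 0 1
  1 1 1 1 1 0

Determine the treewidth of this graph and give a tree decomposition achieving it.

With just one bag of size 6, the width is 6 − 1 = 5, so tw(G) ≤ 5. For the lower bound, the 6 vertices {a, b, c, d, e, f} are pairwise adjacent, and any tree decomposition puts a clique entirely inside one bag — forcing width ≥ 5. Combining the bounds, tw(G) = 5.

Treewidth 5.
One such decomposition:
Bags: B1 = {a, b, c, d, e, f}
Tree: (single bag)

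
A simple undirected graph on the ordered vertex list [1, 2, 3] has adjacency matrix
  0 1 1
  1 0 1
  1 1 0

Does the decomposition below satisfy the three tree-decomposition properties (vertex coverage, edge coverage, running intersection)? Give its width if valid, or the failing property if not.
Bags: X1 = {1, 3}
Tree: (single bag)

No — vertex 2 appears in no bag.

A tree decomposition must satisfy three properties: every vertex lies in some bag; for every edge, both endpoints lie together in some bag; and for every vertex, the bags containing it form a connected subtree. Here vertex 2 appears in no bag, so the decomposition is invalid.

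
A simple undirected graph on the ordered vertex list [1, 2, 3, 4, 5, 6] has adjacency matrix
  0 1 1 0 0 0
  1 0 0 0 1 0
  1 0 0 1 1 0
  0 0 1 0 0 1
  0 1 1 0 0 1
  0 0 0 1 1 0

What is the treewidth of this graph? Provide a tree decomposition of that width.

Every bag has size at most 3, so the width is 3 − 1 = 2 and tw(G) ≤ 2. For the lower bound, G contains the cycle 6–4–3–5–6, so G is not a forest; only forests have treewidth ≤ 1, hence tw(G) ≥ 2. Combining the bounds, tw(G) = 2.

Treewidth 2.
One such decomposition:
Bags: B1 = {4, 5, 6}  B2 = {3, 4, 5}  B3 = {2, 3, 5}  B4 = {1, 2, 3}
Tree: B1–B2, B2–B3, B3–B4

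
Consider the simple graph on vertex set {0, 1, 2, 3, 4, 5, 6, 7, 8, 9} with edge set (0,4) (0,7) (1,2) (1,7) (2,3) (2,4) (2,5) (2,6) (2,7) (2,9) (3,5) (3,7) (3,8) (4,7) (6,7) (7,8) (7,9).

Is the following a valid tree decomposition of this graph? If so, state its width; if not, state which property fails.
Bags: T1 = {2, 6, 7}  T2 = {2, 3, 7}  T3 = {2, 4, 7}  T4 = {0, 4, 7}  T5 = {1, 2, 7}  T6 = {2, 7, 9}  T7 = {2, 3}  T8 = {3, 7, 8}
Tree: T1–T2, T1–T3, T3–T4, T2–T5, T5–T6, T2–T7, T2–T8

No — vertex 5 appears in no bag.

A tree decomposition must satisfy three properties: every vertex lies in some bag; for every edge, both endpoints lie together in some bag; and for every vertex, the bags containing it form a connected subtree. Here vertex 5 appears in no bag, so the decomposition is invalid.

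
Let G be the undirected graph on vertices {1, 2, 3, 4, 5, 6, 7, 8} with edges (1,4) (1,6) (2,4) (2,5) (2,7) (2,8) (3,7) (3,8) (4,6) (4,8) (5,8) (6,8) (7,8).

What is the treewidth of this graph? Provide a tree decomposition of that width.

Treewidth 2.
One such decomposition:
Bags: B1 = {2, 5, 8}  B2 = {2, 4, 8}  B3 = {4, 6, 8}  B4 = {1, 4, 6}  B5 = {2, 7, 8}  B6 = {3, 7, 8}
Tree: B1–B2, B2–B3, B3–B4, B2–B5, B5–B6

Every bag has size at most 3, so the width is 3 − 1 = 2 and tw(G) ≤ 2. On the other hand G contains the 3-clique {2, 4, 8}. A clique must lie in a single bag of any decomposition, so no decomposition can have width below 2. Combining the bounds, tw(G) = 2.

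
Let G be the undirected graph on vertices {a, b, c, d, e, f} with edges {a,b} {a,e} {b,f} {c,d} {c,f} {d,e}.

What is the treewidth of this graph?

2

A width-2 tree decomposition is:
Bags: B1 = {a, b, e}  B2 = {b, e, f}  B3 = {c, e, f}  B4 = {c, d, e}
Tree: B1–B2, B2–B3, B3–B4
The largest bag has 3 vertices, giving width 2; this decomposition certifies tw(G) ≤ 2. For the lower bound, G contains the cycle e–a–b–f–c–d–e, so G is not a forest; only forests have treewidth ≤ 1, hence tw(G) ≥ 2. The upper and lower bounds meet at 2, so that is the treewidth.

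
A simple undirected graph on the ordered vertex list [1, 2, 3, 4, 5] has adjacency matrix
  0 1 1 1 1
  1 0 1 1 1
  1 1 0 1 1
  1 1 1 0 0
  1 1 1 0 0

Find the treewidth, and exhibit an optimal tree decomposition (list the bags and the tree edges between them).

Treewidth 3.
One optimal decomposition is:
Bags: B1 = {1, 2, 3, 5}  B2 = {1, 2, 3, 4}
Tree: B1–B2

Every bag has size at most 4, so the width is 4 − 1 = 3 and tw(G) ≤ 3. On the other hand G contains the 4-clique {1, 2, 3, 4}. A clique must lie in a single bag of any decomposition, so no decomposition can have width below 3. Therefore the treewidth is 3.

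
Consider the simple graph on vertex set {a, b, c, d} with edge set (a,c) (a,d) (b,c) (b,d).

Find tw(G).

2

A width-2 tree decomposition is:
Bags: B1 = {b, c, d}  B2 = {a, c, d}
Tree: B1–B2
The largest bag has 3 vertices, giving width 2; this decomposition certifies tw(G) ≤ 2. Since d–b–c–a–d is a cycle in G, G is not acyclic. Forests are exactly the graphs of treewidth ≤ 1, so tw(G) ≥ 2. Therefore the treewidth is 2.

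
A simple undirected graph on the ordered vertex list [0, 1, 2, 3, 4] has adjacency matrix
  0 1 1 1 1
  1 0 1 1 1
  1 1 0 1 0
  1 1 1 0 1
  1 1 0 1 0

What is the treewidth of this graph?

A width-3 tree decomposition is:
Bags: B1 = {0, 1, 3, 4}  B2 = {0, 1, 2, 3}
Tree: B1–B2
The largest bag has 4 vertices, giving width 3; this decomposition certifies tw(G) ≤ 3. Conversely, {0, 1, 2, 3} is a clique of size 4, and the vertices of any clique must share a bag in every tree decomposition; so some bag has ≥ 4 vertices and tw(G) ≥ 3. Combining the bounds, tw(G) = 3.

3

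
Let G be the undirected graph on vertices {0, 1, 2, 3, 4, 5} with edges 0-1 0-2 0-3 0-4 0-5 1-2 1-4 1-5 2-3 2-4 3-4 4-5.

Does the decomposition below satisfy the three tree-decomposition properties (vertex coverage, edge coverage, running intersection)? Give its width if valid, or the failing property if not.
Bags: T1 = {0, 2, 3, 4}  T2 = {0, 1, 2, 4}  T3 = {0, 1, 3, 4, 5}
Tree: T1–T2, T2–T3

A tree decomposition must satisfy three properties: every vertex lies in some bag; for every edge, both endpoints lie together in some bag; and for every vertex, the bags containing it form a connected subtree. Here bags containing vertex 3 are not connected in the tree, so the decomposition is invalid.

No — bags containing vertex 3 are not connected in the tree.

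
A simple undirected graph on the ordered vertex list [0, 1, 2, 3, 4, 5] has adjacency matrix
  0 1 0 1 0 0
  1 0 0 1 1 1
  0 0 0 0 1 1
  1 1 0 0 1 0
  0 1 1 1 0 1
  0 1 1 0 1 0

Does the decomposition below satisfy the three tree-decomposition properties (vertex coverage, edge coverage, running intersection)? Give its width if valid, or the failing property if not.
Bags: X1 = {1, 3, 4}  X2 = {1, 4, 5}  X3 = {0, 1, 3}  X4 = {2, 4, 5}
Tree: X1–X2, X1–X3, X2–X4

Yes; width 2.

Every vertex of G appears in some bag (union = {0, 1, 2, 3, 4, 5}); every edge is covered by a bag; and for each vertex v the set of bags containing v is connected in the bag tree. The decomposition is therefore valid. The largest bag has 3 vertices, so the width is 2.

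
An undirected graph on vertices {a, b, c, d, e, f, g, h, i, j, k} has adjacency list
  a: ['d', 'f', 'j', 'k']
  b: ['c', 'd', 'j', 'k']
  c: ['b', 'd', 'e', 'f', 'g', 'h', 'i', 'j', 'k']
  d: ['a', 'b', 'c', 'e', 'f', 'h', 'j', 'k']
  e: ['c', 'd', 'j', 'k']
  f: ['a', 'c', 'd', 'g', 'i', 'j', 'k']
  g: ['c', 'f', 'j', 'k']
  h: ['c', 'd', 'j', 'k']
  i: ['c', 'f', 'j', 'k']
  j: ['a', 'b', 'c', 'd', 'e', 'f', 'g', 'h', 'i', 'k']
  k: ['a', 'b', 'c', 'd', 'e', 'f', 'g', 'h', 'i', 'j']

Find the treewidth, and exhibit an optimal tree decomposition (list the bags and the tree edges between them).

Treewidth 4.
Bags: B1 = {b, c, d, j, k}  B2 = {c, d, f, j, k}  B3 = {c, f, i, j, k}  B4 = {a, d, f, j, k}  B5 = {c, f, g, j, k}  B6 = {c, d, h, j, k}  B7 = {c, d, e, j, k}
Tree: B1–B2, B2–B3, B2–B4, B2–B5, B2–B6, B6–B7

The largest bag has 5 vertices, giving width 4; this decomposition certifies tw(G) ≤ 4. For the lower bound, the 5 vertices {c, d, e, j, k} are pairwise adjacent, and any tree decomposition puts a clique entirely inside one bag — forcing width ≥ 4. Therefore the treewidth is 4.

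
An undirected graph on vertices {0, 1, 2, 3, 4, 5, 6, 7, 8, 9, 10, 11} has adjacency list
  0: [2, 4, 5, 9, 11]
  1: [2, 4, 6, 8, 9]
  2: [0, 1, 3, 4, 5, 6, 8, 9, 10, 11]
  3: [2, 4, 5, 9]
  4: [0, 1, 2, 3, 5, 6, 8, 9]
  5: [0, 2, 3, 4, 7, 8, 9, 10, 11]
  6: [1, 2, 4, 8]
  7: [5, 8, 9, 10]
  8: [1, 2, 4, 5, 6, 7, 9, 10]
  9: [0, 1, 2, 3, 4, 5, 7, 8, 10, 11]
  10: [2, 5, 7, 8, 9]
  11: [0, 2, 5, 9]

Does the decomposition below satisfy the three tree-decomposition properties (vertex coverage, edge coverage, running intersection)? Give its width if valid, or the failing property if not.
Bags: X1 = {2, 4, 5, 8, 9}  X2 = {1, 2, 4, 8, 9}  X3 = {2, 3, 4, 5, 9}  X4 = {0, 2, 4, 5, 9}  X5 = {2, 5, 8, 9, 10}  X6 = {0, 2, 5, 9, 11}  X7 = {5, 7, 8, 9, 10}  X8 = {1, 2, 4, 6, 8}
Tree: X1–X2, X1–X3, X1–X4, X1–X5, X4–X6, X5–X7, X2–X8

Every vertex of G appears in some bag (union = {0, 1, 2, 3, 4, 5, 6, 7, 8, 9, 10, 11}); every edge is covered by a bag; and for each vertex v the set of bags containing v is connected in the bag tree. The decomposition is therefore valid. The largest bag has 5 vertices, so the width is 4.

Yes; width 4.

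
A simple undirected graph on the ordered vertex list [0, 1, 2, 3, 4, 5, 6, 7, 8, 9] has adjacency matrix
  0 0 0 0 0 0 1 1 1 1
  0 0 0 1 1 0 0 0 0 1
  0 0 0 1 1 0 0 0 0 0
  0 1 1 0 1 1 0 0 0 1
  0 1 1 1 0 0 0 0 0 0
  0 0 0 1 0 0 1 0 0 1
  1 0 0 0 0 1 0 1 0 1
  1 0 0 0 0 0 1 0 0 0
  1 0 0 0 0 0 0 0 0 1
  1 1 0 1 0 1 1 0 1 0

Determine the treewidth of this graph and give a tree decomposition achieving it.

Each bag holds 3 vertices, so the decomposition has width 2, which upper-bounds the treewidth. Conversely, {0, 8, 9} is a clique of size 3, and the vertices of any clique must share a bag in every tree decomposition; so some bag has ≥ 3 vertices and tw(G) ≥ 2. Hence tw(G) = 2 exactly.

Treewidth 2.
Bags: B1 = {3, 5, 9}  B2 = {1, 3, 9}  B3 = {5, 6, 9}  B4 = {1, 3, 4}  B5 = {0, 6, 9}  B6 = {2, 3, 4}  B7 = {0, 6, 7}  B8 = {0, 8, 9}
Tree: B1–B2, B1–B3, B2–B4, B3–B5, B4–B6, B5–B7, B5–B8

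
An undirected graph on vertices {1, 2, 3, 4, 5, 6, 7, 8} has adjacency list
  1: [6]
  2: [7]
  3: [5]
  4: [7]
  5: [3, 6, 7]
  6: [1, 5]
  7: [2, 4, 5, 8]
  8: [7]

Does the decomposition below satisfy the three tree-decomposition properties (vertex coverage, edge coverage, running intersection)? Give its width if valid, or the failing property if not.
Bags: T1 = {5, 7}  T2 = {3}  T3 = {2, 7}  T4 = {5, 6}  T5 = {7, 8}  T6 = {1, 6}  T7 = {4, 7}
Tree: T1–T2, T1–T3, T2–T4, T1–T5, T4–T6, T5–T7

No — edge (5,3) lies in no bag.

A tree decomposition must satisfy three properties: every vertex lies in some bag; for every edge, both endpoints lie together in some bag; and for every vertex, the bags containing it form a connected subtree. Here edge (5,3) lies in no bag, so the decomposition is invalid.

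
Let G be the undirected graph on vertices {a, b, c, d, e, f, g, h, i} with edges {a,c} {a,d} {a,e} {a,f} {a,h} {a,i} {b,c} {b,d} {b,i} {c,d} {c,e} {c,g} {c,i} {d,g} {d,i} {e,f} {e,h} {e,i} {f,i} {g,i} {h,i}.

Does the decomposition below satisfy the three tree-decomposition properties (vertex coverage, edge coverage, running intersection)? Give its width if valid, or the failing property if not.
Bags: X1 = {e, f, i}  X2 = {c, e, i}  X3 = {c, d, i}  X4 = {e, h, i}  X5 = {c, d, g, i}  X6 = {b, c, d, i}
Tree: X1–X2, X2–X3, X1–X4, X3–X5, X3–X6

No — vertex a appears in no bag.

A tree decomposition must satisfy three properties: every vertex lies in some bag; for every edge, both endpoints lie together in some bag; and for every vertex, the bags containing it form a connected subtree. Here vertex a appears in no bag, so the decomposition is invalid.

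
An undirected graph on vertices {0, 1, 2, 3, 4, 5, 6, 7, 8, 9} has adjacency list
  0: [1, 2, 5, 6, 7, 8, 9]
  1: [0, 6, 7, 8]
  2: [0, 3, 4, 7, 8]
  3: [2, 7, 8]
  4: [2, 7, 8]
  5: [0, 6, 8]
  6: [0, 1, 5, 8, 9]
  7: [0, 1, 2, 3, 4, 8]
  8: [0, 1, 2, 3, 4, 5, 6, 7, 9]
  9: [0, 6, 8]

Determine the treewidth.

3

A width-3 tree decomposition is:
Bags: B1 = {2, 4, 7, 8}  B2 = {0, 2, 7, 8}  B3 = {2, 3, 7, 8}  B4 = {0, 1, 7, 8}  B5 = {0, 1, 6, 8}  B6 = {0, 6, 8, 9}  B7 = {0, 5, 6, 8}
Tree: B1–B2, B1–B3, B2–B4, B4–B5, B5–B6, B5–B7
The largest bag has 4 vertices, giving width 3; this decomposition certifies tw(G) ≤ 3. Conversely, {0, 2, 7, 8} is a clique of size 4, and the vertices of any clique must share a bag in every tree decomposition; so some bag has ≥ 4 vertices and tw(G) ≥ 3. Hence tw(G) = 3 exactly.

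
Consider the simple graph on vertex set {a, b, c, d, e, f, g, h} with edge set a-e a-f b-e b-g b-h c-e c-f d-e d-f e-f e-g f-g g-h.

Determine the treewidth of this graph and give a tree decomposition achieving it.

Each bag holds 3 vertices, so the decomposition has width 2, which upper-bounds the treewidth. Conversely, {d, e, f} is a clique of size 3, and the vertices of any clique must share a bag in every tree decomposition; so some bag has ≥ 3 vertices and tw(G) ≥ 2. The upper and lower bounds meet at 2, so that is the treewidth.

Treewidth 2.
One optimal decomposition is:
Bags: B1 = {e, f, g}  B2 = {d, e, f}  B3 = {b, e, g}  B4 = {c, e, f}  B5 = {b, g, h}  B6 = {a, e, f}
Tree: B1–B2, B1–B3, B2–B4, B3–B5, B4–B6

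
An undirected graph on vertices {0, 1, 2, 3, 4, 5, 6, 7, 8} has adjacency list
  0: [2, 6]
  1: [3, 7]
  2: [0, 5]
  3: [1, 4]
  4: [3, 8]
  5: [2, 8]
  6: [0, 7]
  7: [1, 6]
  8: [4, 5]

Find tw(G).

2

A width-2 tree decomposition is:
Bags: B1 = {2, 5, 8}  B2 = {2, 4, 8}  B3 = {2, 3, 4}  B4 = {1, 2, 3}  B5 = {1, 2, 7}  B6 = {2, 6, 7}  B7 = {0, 2, 6}
Tree: B1–B2, B2–B3, B3–B4, B4–B5, B5–B6, B6–B7
Every bag has size at most 3, so the width is 3 − 1 = 2 and tw(G) ≤ 2. Since 2–5–8–4–3–1–7–6–0–2 is a cycle in G, G is not acyclic. Forests are exactly the graphs of treewidth ≤ 1, so tw(G) ≥ 2. Combining the bounds, tw(G) = 2.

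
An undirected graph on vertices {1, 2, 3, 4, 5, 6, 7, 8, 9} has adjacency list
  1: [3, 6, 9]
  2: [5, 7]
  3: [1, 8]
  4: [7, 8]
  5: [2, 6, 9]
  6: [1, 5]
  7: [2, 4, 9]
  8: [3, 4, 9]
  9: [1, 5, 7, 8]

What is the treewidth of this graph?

A width-3 tree decomposition is:
Bags: B1 = {2, 5, 6, 7}  B2 = {5, 6, 7, 9}  B3 = {1, 6, 7, 9}  B4 = {1, 4, 7, 9}  B5 = {1, 4, 8, 9}  B6 = {1, 3, 4, 8}
Tree: B1–B2, B2–B3, B3–B4, B4–B5, B5–B6
Each bag holds 4 vertices, so the decomposition has width 3, which upper-bounds the treewidth. For the lower bound: the 4 vertex sets {2,5,6}, {7}, {9}, {1,3,4,8} are disjoint, each induces a connected subgraph, and every pair is joined by at least one edge of G. Contracting each set to a single vertex therefore yields K_{4} as a minor, and since treewidth is minor-monotone, tw(G) ≥ tw(K_{4}) = 3. The upper and lower bounds meet at 3, so that is the treewidth.

3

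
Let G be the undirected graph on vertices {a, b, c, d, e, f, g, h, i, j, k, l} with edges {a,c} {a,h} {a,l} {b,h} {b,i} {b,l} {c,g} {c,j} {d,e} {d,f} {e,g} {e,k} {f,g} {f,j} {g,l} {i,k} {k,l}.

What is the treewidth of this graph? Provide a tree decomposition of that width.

Treewidth 3.
One optimal decomposition is:
Bags: B1 = {d, e, f, j}  B2 = {e, f, g, j}  B3 = {c, e, g, j}  B4 = {c, e, g, k}  B5 = {c, g, k, l}  B6 = {a, c, k, l}  B7 = {a, i, k, l}  B8 = {a, b, i, l}  B9 = {a, b, h, i}
Tree: B1–B2, B2–B3, B3–B4, B4–B5, B5–B6, B6–B7, B7–B8, B8–B9

Every bag has size at most 4, so the width is 4 − 1 = 3 and tw(G) ≤ 3. For the lower bound: the 4 vertex sets {d,f,j}, {e}, {g}, {a,c,k,l} are disjoint, each induces a connected subgraph, and every pair is joined by at least one edge of G. Contracting each set to a single vertex therefore yields K_{4} as a minor, and since treewidth is minor-monotone, tw(G) ≥ tw(K_{4}) = 3. Therefore the treewidth is 3.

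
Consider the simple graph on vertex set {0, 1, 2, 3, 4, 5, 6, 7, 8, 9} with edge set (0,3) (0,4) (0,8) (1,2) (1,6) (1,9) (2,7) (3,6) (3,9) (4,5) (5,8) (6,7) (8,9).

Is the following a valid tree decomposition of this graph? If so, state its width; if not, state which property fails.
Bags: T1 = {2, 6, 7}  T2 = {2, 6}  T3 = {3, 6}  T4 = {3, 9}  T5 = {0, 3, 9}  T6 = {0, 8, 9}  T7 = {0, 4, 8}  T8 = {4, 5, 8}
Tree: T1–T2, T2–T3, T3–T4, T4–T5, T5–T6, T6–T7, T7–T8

No — vertex 1 appears in no bag.

A tree decomposition must satisfy three properties: every vertex lies in some bag; for every edge, both endpoints lie together in some bag; and for every vertex, the bags containing it form a connected subtree. Here vertex 1 appears in no bag, so the decomposition is invalid.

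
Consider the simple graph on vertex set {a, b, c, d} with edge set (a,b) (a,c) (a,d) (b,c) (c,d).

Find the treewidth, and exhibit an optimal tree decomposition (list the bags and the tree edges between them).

Treewidth 2.
One optimal decomposition is:
Bags: B1 = {a, b, c}  B2 = {a, c, d}
Tree: B1–B2

Each bag holds 3 vertices, so the decomposition has width 2, which upper-bounds the treewidth. For the lower bound, the 3 vertices {a, c, d} are pairwise adjacent, and any tree decomposition puts a clique entirely inside one bag — forcing width ≥ 2. Combining the bounds, tw(G) = 2.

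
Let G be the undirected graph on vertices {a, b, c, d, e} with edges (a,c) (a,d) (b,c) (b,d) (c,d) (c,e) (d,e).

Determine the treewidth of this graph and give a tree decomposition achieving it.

Each bag holds 3 vertices, so the decomposition has width 2, which upper-bounds the treewidth. For the lower bound, the 3 vertices {c, d, e} are pairwise adjacent, and any tree decomposition puts a clique entirely inside one bag — forcing width ≥ 2. The upper and lower bounds meet at 2, so that is the treewidth.

Treewidth 2.
One optimal decomposition is:
Bags: B1 = {b, c, d}  B2 = {c, d, e}  B3 = {a, c, d}
Tree: B1–B2, B1–B3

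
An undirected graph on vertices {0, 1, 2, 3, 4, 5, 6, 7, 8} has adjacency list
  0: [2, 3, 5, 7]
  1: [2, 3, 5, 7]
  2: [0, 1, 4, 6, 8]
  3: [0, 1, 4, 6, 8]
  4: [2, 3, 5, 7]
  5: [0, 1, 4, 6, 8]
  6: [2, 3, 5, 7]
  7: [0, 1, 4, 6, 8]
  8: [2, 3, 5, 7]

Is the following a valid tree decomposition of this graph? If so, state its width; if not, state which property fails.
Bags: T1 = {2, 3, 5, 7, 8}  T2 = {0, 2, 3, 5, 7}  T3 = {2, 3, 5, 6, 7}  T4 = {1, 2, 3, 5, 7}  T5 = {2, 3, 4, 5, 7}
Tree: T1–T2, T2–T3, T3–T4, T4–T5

Checking the three conditions: (i) the bags cover all of {0, 1, 2, 3, 4, 5, 6, 7, 8}; (ii) for each edge, some bag contains both endpoints; (iii) the bags containing any fixed vertex form a subtree. All hold, so the decomposition is valid with width 5 − 1 = 4.

Yes; width 4.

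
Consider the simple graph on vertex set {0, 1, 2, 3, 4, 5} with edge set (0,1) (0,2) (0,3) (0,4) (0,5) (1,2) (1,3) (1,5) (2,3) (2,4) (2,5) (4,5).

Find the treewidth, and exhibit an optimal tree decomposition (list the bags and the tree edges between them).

Each bag holds 4 vertices, so the decomposition has width 3, which upper-bounds the treewidth. Conversely, {0, 1, 2, 3} is a clique of size 4, and the vertices of any clique must share a bag in every tree decomposition; so some bag has ≥ 4 vertices and tw(G) ≥ 3. Combining the bounds, tw(G) = 3.

Treewidth 3.
Bags: B1 = {0, 1, 2, 3}  B2 = {0, 1, 2, 5}  B3 = {0, 2, 4, 5}
Tree: B1–B2, B2–B3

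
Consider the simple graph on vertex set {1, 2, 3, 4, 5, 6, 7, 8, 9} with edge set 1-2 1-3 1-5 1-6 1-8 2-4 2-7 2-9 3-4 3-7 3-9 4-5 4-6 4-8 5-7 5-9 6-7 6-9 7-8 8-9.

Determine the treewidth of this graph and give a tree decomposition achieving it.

Each bag holds 5 vertices, so the decomposition has width 4, which upper-bounds the treewidth. For the lower bound: the 5 vertex sets {2,7}, {4,6}, {1,3}, {9}, {8} are disjoint, each induces a connected subgraph, and every pair is joined by at least one edge of G. Contracting each set to a single vertex therefore yields K_{5} as a minor, and since treewidth is minor-monotone, tw(G) ≥ tw(K_{5}) = 4. The upper and lower bounds meet at 4, so that is the treewidth.

Treewidth 4.
One optimal decomposition is:
Bags: B1 = {1, 2, 4, 7, 9}  B2 = {1, 4, 6, 7, 9}  B3 = {1, 3, 4, 7, 9}  B4 = {1, 4, 7, 8, 9}  B5 = {1, 4, 5, 7, 9}
Tree: B1–B2, B2–B3, B3–B4, B4–B5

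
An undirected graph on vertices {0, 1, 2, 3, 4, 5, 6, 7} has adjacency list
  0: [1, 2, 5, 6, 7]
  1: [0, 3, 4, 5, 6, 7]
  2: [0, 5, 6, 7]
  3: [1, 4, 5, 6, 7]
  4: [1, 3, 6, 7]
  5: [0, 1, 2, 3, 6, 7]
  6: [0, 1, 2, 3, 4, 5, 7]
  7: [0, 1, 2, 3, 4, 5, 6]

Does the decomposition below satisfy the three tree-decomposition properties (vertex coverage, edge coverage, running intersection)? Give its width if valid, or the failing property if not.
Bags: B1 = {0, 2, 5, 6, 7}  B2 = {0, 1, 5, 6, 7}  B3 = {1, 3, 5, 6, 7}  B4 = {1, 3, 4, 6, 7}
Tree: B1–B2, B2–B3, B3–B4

Every vertex of G appears in some bag (union = {0, 1, 2, 3, 4, 5, 6, 7}); every edge is covered by a bag; and for each vertex v the set of bags containing v is connected in the bag tree. The decomposition is therefore valid. The largest bag has 5 vertices, so the width is 4.

Yes; width 4.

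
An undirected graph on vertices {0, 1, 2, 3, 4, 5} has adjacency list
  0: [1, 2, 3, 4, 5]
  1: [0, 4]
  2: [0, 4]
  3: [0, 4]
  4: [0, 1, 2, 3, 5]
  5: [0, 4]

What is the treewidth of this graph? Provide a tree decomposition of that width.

Treewidth 2.
One optimal decomposition is:
Bags: B1 = {0, 3, 4}  B2 = {0, 2, 4}  B3 = {0, 1, 4}  B4 = {0, 4, 5}
Tree: B1–B2, B1–B3, B1–B4

The largest bag has 3 vertices, giving width 2; this decomposition certifies tw(G) ≤ 2. Conversely, {0, 1, 4} is a clique of size 3, and the vertices of any clique must share a bag in every tree decomposition; so some bag has ≥ 3 vertices and tw(G) ≥ 2. Combining the bounds, tw(G) = 2.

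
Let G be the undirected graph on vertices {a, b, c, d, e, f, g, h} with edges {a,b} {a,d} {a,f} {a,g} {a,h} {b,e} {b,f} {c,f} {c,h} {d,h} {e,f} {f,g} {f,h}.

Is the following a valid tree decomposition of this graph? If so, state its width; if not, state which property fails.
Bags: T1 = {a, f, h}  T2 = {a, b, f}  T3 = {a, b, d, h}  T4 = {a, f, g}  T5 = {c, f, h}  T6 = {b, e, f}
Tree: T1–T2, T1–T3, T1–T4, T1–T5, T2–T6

No — bags containing vertex b are not connected in the tree.

A tree decomposition must satisfy three properties: every vertex lies in some bag; for every edge, both endpoints lie together in some bag; and for every vertex, the bags containing it form a connected subtree. Here bags containing vertex b are not connected in the tree, so the decomposition is invalid.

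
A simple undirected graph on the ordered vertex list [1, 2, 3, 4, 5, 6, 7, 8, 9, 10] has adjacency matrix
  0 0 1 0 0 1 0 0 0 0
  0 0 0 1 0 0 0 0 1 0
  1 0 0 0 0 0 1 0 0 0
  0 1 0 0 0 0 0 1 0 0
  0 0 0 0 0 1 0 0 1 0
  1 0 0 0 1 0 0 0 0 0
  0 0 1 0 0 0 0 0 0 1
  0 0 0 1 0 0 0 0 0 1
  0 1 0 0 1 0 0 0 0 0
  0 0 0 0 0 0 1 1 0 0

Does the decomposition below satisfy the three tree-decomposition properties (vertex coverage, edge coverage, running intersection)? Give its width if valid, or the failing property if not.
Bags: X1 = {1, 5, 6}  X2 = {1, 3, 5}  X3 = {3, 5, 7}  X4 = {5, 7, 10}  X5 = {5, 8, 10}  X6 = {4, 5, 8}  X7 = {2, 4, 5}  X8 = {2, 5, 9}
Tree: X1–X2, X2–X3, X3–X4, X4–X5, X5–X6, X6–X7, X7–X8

Yes; width 2.

Checking the three conditions: (i) the bags cover all of {1, 2, 3, 4, 5, 6, 7, 8, 9, 10}; (ii) for each edge, some bag contains both endpoints; (iii) the bags containing any fixed vertex form a subtree. All hold, so the decomposition is valid with width 3 − 1 = 2.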